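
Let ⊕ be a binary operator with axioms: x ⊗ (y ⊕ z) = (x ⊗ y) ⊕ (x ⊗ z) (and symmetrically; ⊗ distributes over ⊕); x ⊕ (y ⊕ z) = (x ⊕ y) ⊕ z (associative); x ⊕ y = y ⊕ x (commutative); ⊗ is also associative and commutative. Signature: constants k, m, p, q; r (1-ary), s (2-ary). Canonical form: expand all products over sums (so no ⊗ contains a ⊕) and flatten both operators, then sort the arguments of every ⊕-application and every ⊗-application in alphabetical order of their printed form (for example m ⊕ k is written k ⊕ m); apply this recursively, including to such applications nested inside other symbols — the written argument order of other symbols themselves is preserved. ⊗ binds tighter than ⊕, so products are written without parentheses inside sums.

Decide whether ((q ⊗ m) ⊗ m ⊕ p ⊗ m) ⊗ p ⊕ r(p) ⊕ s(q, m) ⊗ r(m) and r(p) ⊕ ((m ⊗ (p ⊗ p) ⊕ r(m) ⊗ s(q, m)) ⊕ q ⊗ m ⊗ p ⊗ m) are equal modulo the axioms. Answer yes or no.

Answer: yes — both canonical forms are m ⊗ m ⊗ p ⊗ q ⊕ m ⊗ p ⊗ p ⊕ r(m) ⊗ s(q, m) ⊕ r(p)

Derivation:
Left:  ((q ⊗ m) ⊗ m ⊕ p ⊗ m) ⊗ p ⊕ r(p) ⊕ s(q, m) ⊗ r(m)
  Expand:  m ⊗ m ⊗ p ⊗ q ⊕ m ⊗ p ⊗ p ⊕ r(p) ⊕ r(m) ⊗ s(q, m)
  Sort arguments:  m ⊗ m ⊗ p ⊗ q ⊕ m ⊗ p ⊗ p ⊕ r(m) ⊗ s(q, m) ⊕ r(p)
Right:  r(p) ⊕ ((m ⊗ (p ⊗ p) ⊕ r(m) ⊗ s(q, m)) ⊕ q ⊗ m ⊗ p ⊗ m)
  Un-nest:  r(p) ⊕ m ⊗ p ⊗ p ⊕ r(m) ⊗ s(q, m) ⊕ m ⊗ m ⊗ p ⊗ q
  Sort arguments:  m ⊗ m ⊗ p ⊗ q ⊕ m ⊗ p ⊗ p ⊕ r(m) ⊗ s(q, m) ⊕ r(p)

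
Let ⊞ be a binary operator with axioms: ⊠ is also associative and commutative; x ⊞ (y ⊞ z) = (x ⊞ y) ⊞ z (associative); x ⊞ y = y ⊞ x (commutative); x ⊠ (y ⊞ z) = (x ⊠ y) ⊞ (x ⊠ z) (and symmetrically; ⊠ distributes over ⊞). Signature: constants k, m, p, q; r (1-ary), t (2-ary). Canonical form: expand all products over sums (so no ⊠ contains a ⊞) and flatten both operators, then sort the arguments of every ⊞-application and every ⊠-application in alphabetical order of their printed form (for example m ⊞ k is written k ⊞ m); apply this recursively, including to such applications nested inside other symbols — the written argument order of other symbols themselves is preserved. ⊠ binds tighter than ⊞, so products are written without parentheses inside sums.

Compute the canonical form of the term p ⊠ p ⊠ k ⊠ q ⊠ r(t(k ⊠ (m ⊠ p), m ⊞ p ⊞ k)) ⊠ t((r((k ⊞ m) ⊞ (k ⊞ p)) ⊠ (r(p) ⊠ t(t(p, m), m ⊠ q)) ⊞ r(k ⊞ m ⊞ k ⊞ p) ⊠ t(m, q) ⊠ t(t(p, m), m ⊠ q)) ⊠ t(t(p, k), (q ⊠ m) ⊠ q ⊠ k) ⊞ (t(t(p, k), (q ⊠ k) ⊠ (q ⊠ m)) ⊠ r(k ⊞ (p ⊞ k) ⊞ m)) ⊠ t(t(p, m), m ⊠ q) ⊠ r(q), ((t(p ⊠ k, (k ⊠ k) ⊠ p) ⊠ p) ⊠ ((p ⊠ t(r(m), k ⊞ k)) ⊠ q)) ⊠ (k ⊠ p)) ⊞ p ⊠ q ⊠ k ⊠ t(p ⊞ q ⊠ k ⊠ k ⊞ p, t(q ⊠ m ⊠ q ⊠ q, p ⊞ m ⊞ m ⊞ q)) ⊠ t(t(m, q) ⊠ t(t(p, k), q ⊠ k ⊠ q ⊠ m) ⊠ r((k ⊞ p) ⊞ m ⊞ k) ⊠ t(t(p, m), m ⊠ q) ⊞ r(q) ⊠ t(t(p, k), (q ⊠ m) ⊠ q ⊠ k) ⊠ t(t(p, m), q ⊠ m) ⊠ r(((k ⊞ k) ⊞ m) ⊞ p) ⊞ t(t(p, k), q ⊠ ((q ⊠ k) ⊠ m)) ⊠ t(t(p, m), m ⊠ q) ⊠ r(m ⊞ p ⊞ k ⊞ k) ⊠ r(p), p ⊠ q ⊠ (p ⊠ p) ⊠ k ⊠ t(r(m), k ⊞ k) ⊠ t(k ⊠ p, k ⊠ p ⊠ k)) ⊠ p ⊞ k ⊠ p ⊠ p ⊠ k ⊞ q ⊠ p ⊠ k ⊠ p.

Distribute:  k ⊠ p ⊠ p ⊠ q ⊠ r(t(k ⊠ m ⊠ p, k ⊞ m ⊞ p)) ⊠ t(r(k ⊞ k ⊞ m ⊞ p) ⊠ r(p) ⊠ t(t(p, k), k ⊠ m ⊠ q ⊠ q) ⊠ t(t(p, m), m ⊠ q) ⊞ r(k ⊞ k ⊞ m ⊞ p) ⊠ r(q) ⊠ t(t(p, k), k ⊠ m ⊠ q ⊠ q) ⊠ t(t(p, m), m ⊠ q) ⊞ r(k ⊞ k ⊞ m ⊞ p) ⊠ t(m, q) ⊠ t(t(p, k), k ⊠ m ⊠ q ⊠ q) ⊠ t(t(p, m), m ⊠ q), k ⊠ p ⊠ p ⊠ p ⊠ q ⊠ t(k ⊠ p, k ⊠ k ⊠ p) ⊠ t(r(m), k ⊞ k)) ⊞ k ⊠ p ⊠ p ⊠ q ⊠ t(k ⊠ k ⊠ q ⊞ p ⊞ p, t(m ⊠ q ⊠ q ⊠ q, m ⊞ m ⊞ p ⊞ q)) ⊠ t(r(k ⊞ k ⊞ m ⊞ p) ⊠ r(p) ⊠ t(t(p, k), k ⊠ m ⊠ q ⊠ q) ⊠ t(t(p, m), m ⊠ q) ⊞ r(k ⊞ k ⊞ m ⊞ p) ⊠ r(q) ⊠ t(t(p, k), k ⊠ m ⊠ q ⊠ q) ⊠ t(t(p, m), m ⊠ q) ⊞ r(k ⊞ k ⊞ m ⊞ p) ⊠ t(m, q) ⊠ t(t(p, k), k ⊠ m ⊠ q ⊠ q) ⊠ t(t(p, m), m ⊠ q), k ⊠ p ⊠ p ⊠ p ⊠ q ⊠ t(k ⊠ p, k ⊠ k ⊠ p) ⊠ t(r(m), k ⊞ k)) ⊞ k ⊠ k ⊠ p ⊠ p ⊞ k ⊠ p ⊠ p ⊠ q
Order the arguments:  k ⊠ k ⊠ p ⊠ p ⊞ k ⊠ p ⊠ p ⊠ q ⊞ k ⊠ p ⊠ p ⊠ q ⊠ r(t(k ⊠ m ⊠ p, k ⊞ m ⊞ p)) ⊠ t(r(k ⊞ k ⊞ m ⊞ p) ⊠ r(p) ⊠ t(t(p, k), k ⊠ m ⊠ q ⊠ q) ⊠ t(t(p, m), m ⊠ q) ⊞ r(k ⊞ k ⊞ m ⊞ p) ⊠ r(q) ⊠ t(t(p, k), k ⊠ m ⊠ q ⊠ q) ⊠ t(t(p, m), m ⊠ q) ⊞ r(k ⊞ k ⊞ m ⊞ p) ⊠ t(m, q) ⊠ t(t(p, k), k ⊠ m ⊠ q ⊠ q) ⊠ t(t(p, m), m ⊠ q), k ⊠ p ⊠ p ⊠ p ⊠ q ⊠ t(k ⊠ p, k ⊠ k ⊠ p) ⊠ t(r(m), k ⊞ k)) ⊞ k ⊠ p ⊠ p ⊠ q ⊠ t(k ⊠ k ⊠ q ⊞ p ⊞ p, t(m ⊠ q ⊠ q ⊠ q, m ⊞ m ⊞ p ⊞ q)) ⊠ t(r(k ⊞ k ⊞ m ⊞ p) ⊠ r(p) ⊠ t(t(p, k), k ⊠ m ⊠ q ⊠ q) ⊠ t(t(p, m), m ⊠ q) ⊞ r(k ⊞ k ⊞ m ⊞ p) ⊠ r(q) ⊠ t(t(p, k), k ⊠ m ⊠ q ⊠ q) ⊠ t(t(p, m), m ⊠ q) ⊞ r(k ⊞ k ⊞ m ⊞ p) ⊠ t(m, q) ⊠ t(t(p, k), k ⊠ m ⊠ q ⊠ q) ⊠ t(t(p, m), m ⊠ q), k ⊠ p ⊠ p ⊠ p ⊠ q ⊠ t(k ⊠ p, k ⊠ k ⊠ p) ⊠ t(r(m), k ⊞ k))

Answer: k ⊠ k ⊠ p ⊠ p ⊞ k ⊠ p ⊠ p ⊠ q ⊞ k ⊠ p ⊠ p ⊠ q ⊠ r(t(k ⊠ m ⊠ p, k ⊞ m ⊞ p)) ⊠ t(r(k ⊞ k ⊞ m ⊞ p) ⊠ r(p) ⊠ t(t(p, k), k ⊠ m ⊠ q ⊠ q) ⊠ t(t(p, m), m ⊠ q) ⊞ r(k ⊞ k ⊞ m ⊞ p) ⊠ r(q) ⊠ t(t(p, k), k ⊠ m ⊠ q ⊠ q) ⊠ t(t(p, m), m ⊠ q) ⊞ r(k ⊞ k ⊞ m ⊞ p) ⊠ t(m, q) ⊠ t(t(p, k), k ⊠ m ⊠ q ⊠ q) ⊠ t(t(p, m), m ⊠ q), k ⊠ p ⊠ p ⊠ p ⊠ q ⊠ t(k ⊠ p, k ⊠ k ⊠ p) ⊠ t(r(m), k ⊞ k)) ⊞ k ⊠ p ⊠ p ⊠ q ⊠ t(k ⊠ k ⊠ q ⊞ p ⊞ p, t(m ⊠ q ⊠ q ⊠ q, m ⊞ m ⊞ p ⊞ q)) ⊠ t(r(k ⊞ k ⊞ m ⊞ p) ⊠ r(p) ⊠ t(t(p, k), k ⊠ m ⊠ q ⊠ q) ⊠ t(t(p, m), m ⊠ q) ⊞ r(k ⊞ k ⊞ m ⊞ p) ⊠ r(q) ⊠ t(t(p, k), k ⊠ m ⊠ q ⊠ q) ⊠ t(t(p, m), m ⊠ q) ⊞ r(k ⊞ k ⊞ m ⊞ p) ⊠ t(m, q) ⊠ t(t(p, k), k ⊠ m ⊠ q ⊠ q) ⊠ t(t(p, m), m ⊠ q), k ⊠ p ⊠ p ⊠ p ⊠ q ⊠ t(k ⊠ p, k ⊠ k ⊠ p) ⊠ t(r(m), k ⊞ k))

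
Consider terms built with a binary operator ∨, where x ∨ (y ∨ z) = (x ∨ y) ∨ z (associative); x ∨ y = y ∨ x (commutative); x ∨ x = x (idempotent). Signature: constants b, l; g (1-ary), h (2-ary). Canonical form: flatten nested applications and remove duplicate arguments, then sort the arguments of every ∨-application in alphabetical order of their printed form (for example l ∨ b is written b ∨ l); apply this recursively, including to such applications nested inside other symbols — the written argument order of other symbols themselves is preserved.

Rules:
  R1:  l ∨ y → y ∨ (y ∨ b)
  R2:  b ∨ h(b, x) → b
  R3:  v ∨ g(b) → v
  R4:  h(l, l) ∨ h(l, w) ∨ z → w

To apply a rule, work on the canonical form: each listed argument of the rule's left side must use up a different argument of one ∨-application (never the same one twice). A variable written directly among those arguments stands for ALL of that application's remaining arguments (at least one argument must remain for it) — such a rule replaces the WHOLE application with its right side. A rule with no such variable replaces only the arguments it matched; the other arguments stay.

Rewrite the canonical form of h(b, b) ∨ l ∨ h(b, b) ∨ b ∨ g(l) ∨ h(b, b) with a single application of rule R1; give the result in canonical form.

Answer: b ∨ g(l) ∨ h(b, b)

Derivation:
Canonical form:  b ∨ g(l) ∨ h(b, b) ∨ l
Apply R1:  consuming l;  y := b ∨ g(l) ∨ h(b, b)
The extension variable absorbs all remaining arguments, so the whole application is rewritten.
Giving:  b ∨ g(l) ∨ h(b, b)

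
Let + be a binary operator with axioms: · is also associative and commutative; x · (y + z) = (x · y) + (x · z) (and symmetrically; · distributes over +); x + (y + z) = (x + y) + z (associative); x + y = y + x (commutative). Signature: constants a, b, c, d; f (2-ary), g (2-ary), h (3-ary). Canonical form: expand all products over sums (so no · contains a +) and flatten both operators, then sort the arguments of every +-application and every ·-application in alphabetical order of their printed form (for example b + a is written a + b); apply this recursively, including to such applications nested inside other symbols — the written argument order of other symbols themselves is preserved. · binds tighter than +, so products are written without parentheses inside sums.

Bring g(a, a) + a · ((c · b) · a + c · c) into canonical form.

Expand products over sums:  g(a, a) + a · a · b · c + a · c · c
Sort:  a · a · b · c + a · c · c + g(a, a)

Answer: a · a · b · c + a · c · c + g(a, a)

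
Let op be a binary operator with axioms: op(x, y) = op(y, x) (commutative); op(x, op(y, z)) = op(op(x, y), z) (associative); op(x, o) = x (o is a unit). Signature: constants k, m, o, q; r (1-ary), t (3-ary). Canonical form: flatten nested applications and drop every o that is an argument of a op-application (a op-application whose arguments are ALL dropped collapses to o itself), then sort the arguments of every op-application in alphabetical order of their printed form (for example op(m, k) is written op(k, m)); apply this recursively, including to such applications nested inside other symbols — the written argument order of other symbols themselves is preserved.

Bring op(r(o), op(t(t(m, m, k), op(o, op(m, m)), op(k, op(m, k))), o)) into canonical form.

Answer: op(r(o), t(t(m, m, k), op(m, m), op(k, k, m)))

Derivation:
Un-nest:  op(r(o), t(t(m, m, k), op(o, op(m, m)), op(k, op(m, k))), o)
Inside:  t(t(m, m, k), op(o, op(m, m)), op(k, op(m, k)))  →  t(t(m, m, k), op(m, m), op(k, k, m))
Unit:  drop o
Sort arguments:  op(r(o), t(t(m, m, k), op(m, m), op(k, k, m)))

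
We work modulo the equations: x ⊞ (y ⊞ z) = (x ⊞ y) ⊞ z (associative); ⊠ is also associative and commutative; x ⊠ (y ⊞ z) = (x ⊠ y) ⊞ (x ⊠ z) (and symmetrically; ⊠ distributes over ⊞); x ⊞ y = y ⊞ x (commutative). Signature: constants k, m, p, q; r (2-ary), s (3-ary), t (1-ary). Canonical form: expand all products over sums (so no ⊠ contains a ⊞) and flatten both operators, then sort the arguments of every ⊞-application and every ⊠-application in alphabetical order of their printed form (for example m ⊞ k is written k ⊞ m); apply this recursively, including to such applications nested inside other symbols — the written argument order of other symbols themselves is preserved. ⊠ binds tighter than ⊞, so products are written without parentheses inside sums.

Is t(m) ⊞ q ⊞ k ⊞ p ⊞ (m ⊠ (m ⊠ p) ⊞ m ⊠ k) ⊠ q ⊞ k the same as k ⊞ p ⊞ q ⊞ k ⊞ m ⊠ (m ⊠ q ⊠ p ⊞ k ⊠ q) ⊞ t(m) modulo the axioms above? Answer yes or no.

Answer: yes — both canonical forms are k ⊞ k ⊞ k ⊠ m ⊠ q ⊞ m ⊠ m ⊠ p ⊠ q ⊞ p ⊞ q ⊞ t(m)

Derivation:
Left:  t(m) ⊞ q ⊞ k ⊞ p ⊞ (m ⊠ (m ⊠ p) ⊞ m ⊠ k) ⊠ q ⊞ k
  Distribute:  t(m) ⊞ q ⊞ k ⊞ p ⊞ m ⊠ m ⊠ p ⊠ q ⊞ k ⊠ m ⊠ q ⊞ k
  Sort arguments:  k ⊞ k ⊞ k ⊠ m ⊠ q ⊞ m ⊠ m ⊠ p ⊠ q ⊞ p ⊞ q ⊞ t(m)
Right:  k ⊞ p ⊞ q ⊞ k ⊞ m ⊠ (m ⊠ q ⊠ p ⊞ k ⊠ q) ⊞ t(m)
  Expand:  k ⊞ p ⊞ q ⊞ k ⊞ m ⊠ m ⊠ p ⊠ q ⊞ k ⊠ m ⊠ q ⊞ t(m)
  Order the arguments:  k ⊞ k ⊞ k ⊠ m ⊠ q ⊞ m ⊠ m ⊠ p ⊠ q ⊞ p ⊞ q ⊞ t(m)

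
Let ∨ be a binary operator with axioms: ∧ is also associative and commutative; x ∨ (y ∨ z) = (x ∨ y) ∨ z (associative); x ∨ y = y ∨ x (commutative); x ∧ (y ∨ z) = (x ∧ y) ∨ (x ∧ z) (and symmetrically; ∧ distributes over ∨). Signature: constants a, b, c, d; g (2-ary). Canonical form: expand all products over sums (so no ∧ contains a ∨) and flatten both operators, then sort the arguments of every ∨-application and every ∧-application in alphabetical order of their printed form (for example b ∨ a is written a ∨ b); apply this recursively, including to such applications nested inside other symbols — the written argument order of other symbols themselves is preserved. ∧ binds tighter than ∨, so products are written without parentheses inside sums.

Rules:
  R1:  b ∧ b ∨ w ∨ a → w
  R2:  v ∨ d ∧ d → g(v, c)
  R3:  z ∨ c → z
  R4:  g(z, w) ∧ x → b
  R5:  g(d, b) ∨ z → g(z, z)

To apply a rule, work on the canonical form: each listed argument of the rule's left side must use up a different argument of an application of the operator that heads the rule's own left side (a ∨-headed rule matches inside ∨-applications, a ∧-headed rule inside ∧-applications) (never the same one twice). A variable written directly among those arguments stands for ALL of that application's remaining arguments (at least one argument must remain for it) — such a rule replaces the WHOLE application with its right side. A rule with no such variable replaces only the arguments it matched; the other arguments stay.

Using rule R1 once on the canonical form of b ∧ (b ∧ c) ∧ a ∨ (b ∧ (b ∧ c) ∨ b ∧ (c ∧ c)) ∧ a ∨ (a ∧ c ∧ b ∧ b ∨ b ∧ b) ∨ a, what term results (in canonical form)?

Canonical form:  a ∨ a ∧ b ∧ b ∧ c ∨ a ∧ b ∧ b ∧ c ∨ a ∧ b ∧ b ∧ c ∨ a ∧ b ∧ c ∧ c ∨ b ∧ b
Apply R1:  consuming a, b ∧ b;  w := a ∧ b ∧ b ∧ c ∨ a ∧ b ∧ b ∧ c ∨ a ∧ b ∧ b ∧ c ∨ a ∧ b ∧ c ∧ c
The variable takes the whole remainder — replace the entire application.
Giving:  a ∧ b ∧ b ∧ c ∨ a ∧ b ∧ b ∧ c ∨ a ∧ b ∧ b ∧ c ∨ a ∧ b ∧ c ∧ c

Answer: a ∧ b ∧ b ∧ c ∨ a ∧ b ∧ b ∧ c ∨ a ∧ b ∧ b ∧ c ∨ a ∧ b ∧ c ∧ c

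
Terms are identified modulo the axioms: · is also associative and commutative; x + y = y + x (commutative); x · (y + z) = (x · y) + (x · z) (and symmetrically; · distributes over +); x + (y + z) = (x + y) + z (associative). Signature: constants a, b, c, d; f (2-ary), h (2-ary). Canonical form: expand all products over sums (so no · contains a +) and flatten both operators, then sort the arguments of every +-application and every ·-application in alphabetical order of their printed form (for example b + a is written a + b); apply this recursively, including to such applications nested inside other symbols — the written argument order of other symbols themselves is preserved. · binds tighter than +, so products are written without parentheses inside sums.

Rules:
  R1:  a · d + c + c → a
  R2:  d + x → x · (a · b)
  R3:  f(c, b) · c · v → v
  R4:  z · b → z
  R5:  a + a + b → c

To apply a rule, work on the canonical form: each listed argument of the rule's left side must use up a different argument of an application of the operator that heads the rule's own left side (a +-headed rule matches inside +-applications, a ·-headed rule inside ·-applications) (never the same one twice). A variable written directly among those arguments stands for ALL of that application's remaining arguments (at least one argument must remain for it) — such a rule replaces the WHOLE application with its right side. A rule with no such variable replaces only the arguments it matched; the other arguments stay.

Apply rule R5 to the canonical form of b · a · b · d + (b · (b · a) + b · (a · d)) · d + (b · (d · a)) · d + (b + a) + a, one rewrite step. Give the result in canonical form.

Canonical form:  a + a + a · b · b · d + a · b · b · d + a · b · d · d + a · b · d · d + b
Apply R5:  consuming a, a, b
Giving:  a · b · b · d + a · b · b · d + a · b · d · d + a · b · d · d + c

Answer: a · b · b · d + a · b · b · d + a · b · d · d + a · b · d · d + c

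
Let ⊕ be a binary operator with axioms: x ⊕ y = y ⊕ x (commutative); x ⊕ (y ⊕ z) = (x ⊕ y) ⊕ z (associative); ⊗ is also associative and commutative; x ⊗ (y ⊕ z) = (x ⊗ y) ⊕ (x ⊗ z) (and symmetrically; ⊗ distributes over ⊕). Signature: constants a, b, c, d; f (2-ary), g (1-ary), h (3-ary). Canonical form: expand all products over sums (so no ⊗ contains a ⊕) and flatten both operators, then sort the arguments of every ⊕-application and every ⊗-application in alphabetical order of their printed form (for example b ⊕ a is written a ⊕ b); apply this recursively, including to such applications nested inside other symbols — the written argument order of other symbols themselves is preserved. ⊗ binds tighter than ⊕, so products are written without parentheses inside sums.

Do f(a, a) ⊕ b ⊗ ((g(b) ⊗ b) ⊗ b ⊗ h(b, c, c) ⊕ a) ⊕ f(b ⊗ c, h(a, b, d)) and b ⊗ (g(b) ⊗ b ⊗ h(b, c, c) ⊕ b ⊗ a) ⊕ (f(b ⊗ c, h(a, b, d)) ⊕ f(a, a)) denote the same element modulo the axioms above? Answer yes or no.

Answer: no — a ⊗ b ⊕ b ⊗ b ⊗ b ⊗ g(b) ⊗ h(b, c, c) ⊕ f(a, a) ⊕ f(b ⊗ c, h(a, b, d)) vs a ⊗ b ⊗ b ⊕ b ⊗ b ⊗ g(b) ⊗ h(b, c, c) ⊕ f(a, a) ⊕ f(b ⊗ c, h(a, b, d))

Derivation:
Left:  f(a, a) ⊕ b ⊗ ((g(b) ⊗ b) ⊗ b ⊗ h(b, c, c) ⊕ a) ⊕ f(b ⊗ c, h(a, b, d))
  Expand:  f(a, a) ⊕ b ⊗ b ⊗ b ⊗ g(b) ⊗ h(b, c, c) ⊕ a ⊗ b ⊕ f(b ⊗ c, h(a, b, d))
  Order the arguments:  a ⊗ b ⊕ b ⊗ b ⊗ b ⊗ g(b) ⊗ h(b, c, c) ⊕ f(a, a) ⊕ f(b ⊗ c, h(a, b, d))
Right:  b ⊗ (g(b) ⊗ b ⊗ h(b, c, c) ⊕ b ⊗ a) ⊕ (f(b ⊗ c, h(a, b, d)) ⊕ f(a, a))
  Distribute:  b ⊗ b ⊗ g(b) ⊗ h(b, c, c) ⊕ a ⊗ b ⊗ b ⊕ f(b ⊗ c, h(a, b, d)) ⊕ f(a, a)
  Sort arguments:  a ⊗ b ⊗ b ⊕ b ⊗ b ⊗ g(b) ⊗ h(b, c, c) ⊕ f(a, a) ⊕ f(b ⊗ c, h(a, b, d))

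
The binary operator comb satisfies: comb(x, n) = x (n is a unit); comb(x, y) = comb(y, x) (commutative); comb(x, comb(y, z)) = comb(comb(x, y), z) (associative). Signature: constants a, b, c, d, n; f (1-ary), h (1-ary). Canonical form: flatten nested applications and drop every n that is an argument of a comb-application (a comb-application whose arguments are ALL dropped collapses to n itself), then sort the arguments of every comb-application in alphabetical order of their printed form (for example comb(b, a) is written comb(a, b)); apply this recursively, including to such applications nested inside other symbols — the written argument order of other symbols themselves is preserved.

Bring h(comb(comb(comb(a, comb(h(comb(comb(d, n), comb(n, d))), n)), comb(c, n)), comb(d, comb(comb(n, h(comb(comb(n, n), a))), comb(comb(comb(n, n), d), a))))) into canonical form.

Focus inside:  comb(comb(comb(a, comb(h(comb(comb(d, n), comb(n, d))), n)), comb(c, n)), comb(d, comb(comb(n, h(comb(comb(n, n), a))), comb(comb(comb(n, n), d), a))))
Un-nest:  comb(a, h(comb(comb(d, n), comb(n, d))), n, c, n, d, n, h(comb(comb(n, n), a)), n, n, d, a)
Canonicalize subterm:  h(comb(comb(d, n), comb(n, d)))  →  h(comb(d, d))
Inside:  h(comb(comb(n, n), a))  →  h(a)
Units out:  drop n (×5)
Order the arguments:  comb(a, a, c, d, d, h(a), h(comb(d, d)))
Put back:  h(comb(a, a, c, d, d, h(a), h(comb(d, d))))

Answer: h(comb(a, a, c, d, d, h(a), h(comb(d, d))))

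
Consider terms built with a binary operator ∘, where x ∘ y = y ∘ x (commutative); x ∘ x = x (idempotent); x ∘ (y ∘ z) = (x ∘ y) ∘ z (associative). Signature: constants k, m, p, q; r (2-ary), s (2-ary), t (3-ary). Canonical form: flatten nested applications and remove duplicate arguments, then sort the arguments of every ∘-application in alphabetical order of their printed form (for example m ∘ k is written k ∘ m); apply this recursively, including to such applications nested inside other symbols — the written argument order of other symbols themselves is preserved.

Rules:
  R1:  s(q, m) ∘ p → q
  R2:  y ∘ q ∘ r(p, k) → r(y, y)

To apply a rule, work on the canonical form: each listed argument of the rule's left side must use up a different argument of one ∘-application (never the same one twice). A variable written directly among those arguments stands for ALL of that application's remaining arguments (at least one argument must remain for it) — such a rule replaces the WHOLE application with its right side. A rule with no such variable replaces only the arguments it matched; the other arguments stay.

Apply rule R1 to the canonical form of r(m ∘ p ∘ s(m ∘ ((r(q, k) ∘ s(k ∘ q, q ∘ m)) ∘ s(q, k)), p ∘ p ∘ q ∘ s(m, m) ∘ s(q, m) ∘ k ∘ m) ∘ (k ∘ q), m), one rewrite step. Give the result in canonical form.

Answer: r(k ∘ m ∘ p ∘ q ∘ s(m ∘ r(q, k) ∘ s(k ∘ q, m ∘ q) ∘ s(q, k), k ∘ m ∘ q ∘ s(m, m)), m)

Derivation:
Canonical form:  r(k ∘ m ∘ p ∘ q ∘ s(m ∘ r(q, k) ∘ s(k ∘ q, m ∘ q) ∘ s(q, k), k ∘ m ∘ p ∘ q ∘ s(m, m) ∘ s(q, m)), m)
Match R1:  consume p, s(q, m)
Result:  r(k ∘ m ∘ p ∘ q ∘ s(m ∘ r(q, k) ∘ s(k ∘ q, m ∘ q) ∘ s(q, k), k ∘ m ∘ q ∘ s(m, m)), m)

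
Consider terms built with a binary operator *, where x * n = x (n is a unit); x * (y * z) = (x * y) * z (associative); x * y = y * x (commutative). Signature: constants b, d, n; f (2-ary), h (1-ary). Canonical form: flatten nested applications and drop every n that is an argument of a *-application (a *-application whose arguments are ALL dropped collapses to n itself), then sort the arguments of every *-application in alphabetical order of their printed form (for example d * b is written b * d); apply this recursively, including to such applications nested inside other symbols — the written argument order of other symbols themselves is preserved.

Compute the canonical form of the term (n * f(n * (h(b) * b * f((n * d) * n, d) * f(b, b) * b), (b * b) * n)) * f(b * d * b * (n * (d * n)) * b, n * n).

Flatten:  n * f(n * (h(b) * b * f((n * d) * n, d) * f(b, b) * b), (b * b) * n) * f(b * d * b * (n * (d * n)) * b, n * n)
Simplify inside:  f(n * (h(b) * b * f((n * d) * n, d) * f(b, b) * b), (b * b) * n)  →  f(b * b * f(b, b) * f(d, d) * h(b), b * b)
Canonicalize subterm:  f(b * d * b * (n * (d * n)) * b, n * n)  →  f(b * b * b * d * d, n)
Unit:  drop n
Sort:  f(b * b * b * d * d, n) * f(b * b * f(b, b) * f(d, d) * h(b), b * b)

Answer: f(b * b * b * d * d, n) * f(b * b * f(b, b) * f(d, d) * h(b), b * b)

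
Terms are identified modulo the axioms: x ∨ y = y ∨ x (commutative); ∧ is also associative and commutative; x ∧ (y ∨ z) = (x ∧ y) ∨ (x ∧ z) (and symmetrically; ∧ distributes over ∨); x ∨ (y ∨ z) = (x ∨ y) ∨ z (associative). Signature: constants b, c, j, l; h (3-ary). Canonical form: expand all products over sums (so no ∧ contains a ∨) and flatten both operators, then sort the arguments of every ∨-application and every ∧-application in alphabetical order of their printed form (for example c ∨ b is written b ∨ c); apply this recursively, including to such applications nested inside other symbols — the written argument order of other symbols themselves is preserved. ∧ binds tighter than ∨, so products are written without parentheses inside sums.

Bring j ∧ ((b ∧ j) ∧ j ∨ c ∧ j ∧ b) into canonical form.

Distribute:  b ∧ j ∧ j ∧ j ∨ b ∧ c ∧ j ∧ j
Order the arguments:  b ∧ c ∧ j ∧ j ∨ b ∧ j ∧ j ∧ j

Answer: b ∧ c ∧ j ∧ j ∨ b ∧ j ∧ j ∧ j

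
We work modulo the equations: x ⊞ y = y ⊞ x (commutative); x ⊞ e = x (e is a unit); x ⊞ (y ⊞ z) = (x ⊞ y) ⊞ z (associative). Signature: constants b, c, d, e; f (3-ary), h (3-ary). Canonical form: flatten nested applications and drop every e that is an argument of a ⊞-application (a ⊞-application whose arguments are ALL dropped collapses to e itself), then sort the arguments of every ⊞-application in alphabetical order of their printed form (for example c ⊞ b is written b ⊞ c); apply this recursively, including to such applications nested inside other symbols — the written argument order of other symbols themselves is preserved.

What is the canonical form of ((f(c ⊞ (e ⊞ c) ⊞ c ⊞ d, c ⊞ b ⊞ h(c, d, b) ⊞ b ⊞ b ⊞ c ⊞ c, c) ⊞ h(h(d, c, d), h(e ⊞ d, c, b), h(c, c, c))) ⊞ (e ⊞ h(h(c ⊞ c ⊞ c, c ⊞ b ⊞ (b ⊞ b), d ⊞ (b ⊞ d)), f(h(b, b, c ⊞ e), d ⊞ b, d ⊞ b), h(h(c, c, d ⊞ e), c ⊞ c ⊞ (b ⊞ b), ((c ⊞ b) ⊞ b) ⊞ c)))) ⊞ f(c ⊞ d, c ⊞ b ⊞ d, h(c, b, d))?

Answer: f(c ⊞ c ⊞ c ⊞ d, b ⊞ b ⊞ b ⊞ c ⊞ c ⊞ c ⊞ h(c, d, b), c) ⊞ f(c ⊞ d, b ⊞ c ⊞ d, h(c, b, d)) ⊞ h(h(c ⊞ c ⊞ c, b ⊞ b ⊞ b ⊞ c, b ⊞ d ⊞ d), f(h(b, b, c), b ⊞ d, b ⊞ d), h(h(c, c, d), b ⊞ b ⊞ c ⊞ c, b ⊞ b ⊞ c ⊞ c)) ⊞ h(h(d, c, d), h(d, c, b), h(c, c, c))

Derivation:
Un-nest:  f(c ⊞ (e ⊞ c) ⊞ c ⊞ d, c ⊞ b ⊞ h(c, d, b) ⊞ b ⊞ b ⊞ c ⊞ c, c) ⊞ h(h(d, c, d), h(e ⊞ d, c, b), h(c, c, c)) ⊞ e ⊞ h(h(c ⊞ c ⊞ c, c ⊞ b ⊞ (b ⊞ b), d ⊞ (b ⊞ d)), f(h(b, b, c ⊞ e), d ⊞ b, d ⊞ b), h(h(c, c, d ⊞ e), c ⊞ c ⊞ (b ⊞ b), ((c ⊞ b) ⊞ b) ⊞ c)) ⊞ f(c ⊞ d, c ⊞ b ⊞ d, h(c, b, d))
Simplify inside:  f(c ⊞ (e ⊞ c) ⊞ c ⊞ d, c ⊞ b ⊞ h(c, d, b) ⊞ b ⊞ b ⊞ c ⊞ c, c)  →  f(c ⊞ c ⊞ c ⊞ d, b ⊞ b ⊞ b ⊞ c ⊞ c ⊞ c ⊞ h(c, d, b), c)
Inside:  h(h(d, c, d), h(e ⊞ d, c, b), h(c, c, c))  →  h(h(d, c, d), h(d, c, b), h(c, c, c))
Inside:  h(h(c ⊞ c ⊞ c, c ⊞ b ⊞ (b ⊞ b), d ⊞ (b ⊞ d)), f(h(b, b, c ⊞ e), d ⊞ b, d ⊞ b), h(h(c, c, d ⊞ e), c ⊞ c ⊞ (b ⊞ b), ((c ⊞ b) ⊞ b) ⊞ c))  →  h(h(c ⊞ c ⊞ c, b ⊞ b ⊞ b ⊞ c, b ⊞ d ⊞ d), f(h(b, b, c), b ⊞ d, b ⊞ d), h(h(c, c, d), b ⊞ b ⊞ c ⊞ c, b ⊞ b ⊞ c ⊞ c))
Units out:  drop e
Order the arguments:  f(c ⊞ c ⊞ c ⊞ d, b ⊞ b ⊞ b ⊞ c ⊞ c ⊞ c ⊞ h(c, d, b), c) ⊞ f(c ⊞ d, b ⊞ c ⊞ d, h(c, b, d)) ⊞ h(h(c ⊞ c ⊞ c, b ⊞ b ⊞ b ⊞ c, b ⊞ d ⊞ d), f(h(b, b, c), b ⊞ d, b ⊞ d), h(h(c, c, d), b ⊞ b ⊞ c ⊞ c, b ⊞ b ⊞ c ⊞ c)) ⊞ h(h(d, c, d), h(d, c, b), h(c, c, c))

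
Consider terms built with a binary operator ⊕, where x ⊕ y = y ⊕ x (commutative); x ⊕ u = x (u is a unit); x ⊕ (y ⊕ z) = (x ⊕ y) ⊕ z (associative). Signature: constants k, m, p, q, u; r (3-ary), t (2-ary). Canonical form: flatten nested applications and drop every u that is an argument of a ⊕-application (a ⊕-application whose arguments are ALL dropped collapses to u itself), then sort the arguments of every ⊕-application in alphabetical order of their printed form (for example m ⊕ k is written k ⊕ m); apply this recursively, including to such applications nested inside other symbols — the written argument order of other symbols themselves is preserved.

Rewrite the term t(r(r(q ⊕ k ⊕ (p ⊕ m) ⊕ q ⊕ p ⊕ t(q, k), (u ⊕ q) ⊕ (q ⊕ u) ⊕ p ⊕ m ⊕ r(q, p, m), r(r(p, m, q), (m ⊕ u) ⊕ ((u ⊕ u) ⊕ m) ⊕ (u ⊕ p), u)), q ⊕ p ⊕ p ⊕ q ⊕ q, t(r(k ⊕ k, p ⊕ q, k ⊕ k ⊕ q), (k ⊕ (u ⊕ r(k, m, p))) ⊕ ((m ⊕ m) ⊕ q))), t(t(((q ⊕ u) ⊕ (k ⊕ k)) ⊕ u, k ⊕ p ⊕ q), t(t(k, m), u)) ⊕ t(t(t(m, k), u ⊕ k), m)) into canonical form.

Answer: t(r(r(k ⊕ m ⊕ p ⊕ p ⊕ q ⊕ q ⊕ t(q, k), m ⊕ p ⊕ q ⊕ q ⊕ r(q, p, m), r(r(p, m, q), m ⊕ m ⊕ p, u)), p ⊕ p ⊕ q ⊕ q ⊕ q, t(r(k ⊕ k, p ⊕ q, k ⊕ k ⊕ q), k ⊕ m ⊕ m ⊕ q ⊕ r(k, m, p))), t(t(k ⊕ k ⊕ q, k ⊕ p ⊕ q), t(t(k, m), u)) ⊕ t(t(t(m, k), k), m))

Derivation:
Work inside:  t(t(((q ⊕ u) ⊕ (k ⊕ k)) ⊕ u, k ⊕ p ⊕ q), t(t(k, m), u)) ⊕ t(t(t(m, k), u ⊕ k), m)
Canonicalize subterm:  t(t(((q ⊕ u) ⊕ (k ⊕ k)) ⊕ u, k ⊕ p ⊕ q), t(t(k, m), u))  →  t(t(k ⊕ k ⊕ q, k ⊕ p ⊕ q), t(t(k, m), u))
Simplify inside:  t(t(t(m, k), u ⊕ k), m)  →  t(t(t(m, k), k), m)
Sort arguments:  t(t(k ⊕ k ⊕ q, k ⊕ p ⊕ q), t(t(k, m), u)) ⊕ t(t(t(m, k), k), m)
Put back:  t(r(r(k ⊕ m ⊕ p ⊕ p ⊕ q ⊕ q ⊕ t(q, k), m ⊕ p ⊕ q ⊕ q ⊕ r(q, p, m), r(r(p, m, q), m ⊕ m ⊕ p, u)), p ⊕ p ⊕ q ⊕ q ⊕ q, t(r(k ⊕ k, p ⊕ q, k ⊕ k ⊕ q), k ⊕ m ⊕ m ⊕ q ⊕ r(k, m, p))), t(t(k ⊕ k ⊕ q, k ⊕ p ⊕ q), t(t(k, m), u)) ⊕ t(t(t(m, k), k), m))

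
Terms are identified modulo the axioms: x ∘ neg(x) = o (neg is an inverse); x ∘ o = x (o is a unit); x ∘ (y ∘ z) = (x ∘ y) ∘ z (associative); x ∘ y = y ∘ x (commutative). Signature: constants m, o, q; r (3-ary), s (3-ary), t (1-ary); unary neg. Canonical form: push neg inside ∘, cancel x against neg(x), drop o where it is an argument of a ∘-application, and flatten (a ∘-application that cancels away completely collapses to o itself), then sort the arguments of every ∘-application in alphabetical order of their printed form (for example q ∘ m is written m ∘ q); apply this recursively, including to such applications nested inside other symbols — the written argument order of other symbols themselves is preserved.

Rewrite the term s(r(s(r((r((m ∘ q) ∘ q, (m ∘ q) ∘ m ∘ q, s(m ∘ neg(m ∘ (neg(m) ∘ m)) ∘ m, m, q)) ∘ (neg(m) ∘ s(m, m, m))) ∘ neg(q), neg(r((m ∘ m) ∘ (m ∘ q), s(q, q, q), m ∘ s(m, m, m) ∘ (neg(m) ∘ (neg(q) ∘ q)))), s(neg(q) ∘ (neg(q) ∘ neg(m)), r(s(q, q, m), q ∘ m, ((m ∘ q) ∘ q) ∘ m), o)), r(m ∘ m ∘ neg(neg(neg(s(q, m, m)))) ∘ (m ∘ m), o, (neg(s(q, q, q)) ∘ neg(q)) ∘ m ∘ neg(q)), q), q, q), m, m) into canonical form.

Focus inside:  (r((m ∘ q) ∘ q, (m ∘ q) ∘ m ∘ q, s(m ∘ neg(m ∘ (neg(m) ∘ m)) ∘ m, m, q)) ∘ (neg(m) ∘ s(m, m, m))) ∘ neg(q)
Push neg inside:  distribute neg over ∘ and collapse double neg
Collect:  r(m ∘ q ∘ q, m ∘ m ∘ q ∘ q, s(m, m, q)) ∘ neg(m) ∘ s(m, m, m) ∘ neg(q)
Order the arguments:  neg(m) ∘ neg(q) ∘ r(m ∘ q ∘ q, m ∘ m ∘ q ∘ q, s(m, m, q)) ∘ s(m, m, m)
Rebuild:  s(r(s(r(neg(m) ∘ neg(q) ∘ r(m ∘ q ∘ q, m ∘ m ∘ q ∘ q, s(m, m, q)) ∘ s(m, m, m), neg(r(m ∘ m ∘ m ∘ q, s(q, q, q), s(m, m, m))), s(neg(m) ∘ neg(q) ∘ neg(q), r(s(q, q, m), m ∘ q, m ∘ m ∘ q ∘ q), o)), r(m ∘ m ∘ m ∘ m ∘ neg(s(q, m, m)), o, m ∘ neg(q) ∘ neg(q) ∘ neg(s(q, q, q))), q), q, q), m, m)

Answer: s(r(s(r(neg(m) ∘ neg(q) ∘ r(m ∘ q ∘ q, m ∘ m ∘ q ∘ q, s(m, m, q)) ∘ s(m, m, m), neg(r(m ∘ m ∘ m ∘ q, s(q, q, q), s(m, m, m))), s(neg(m) ∘ neg(q) ∘ neg(q), r(s(q, q, m), m ∘ q, m ∘ m ∘ q ∘ q), o)), r(m ∘ m ∘ m ∘ m ∘ neg(s(q, m, m)), o, m ∘ neg(q) ∘ neg(q) ∘ neg(s(q, q, q))), q), q, q), m, m)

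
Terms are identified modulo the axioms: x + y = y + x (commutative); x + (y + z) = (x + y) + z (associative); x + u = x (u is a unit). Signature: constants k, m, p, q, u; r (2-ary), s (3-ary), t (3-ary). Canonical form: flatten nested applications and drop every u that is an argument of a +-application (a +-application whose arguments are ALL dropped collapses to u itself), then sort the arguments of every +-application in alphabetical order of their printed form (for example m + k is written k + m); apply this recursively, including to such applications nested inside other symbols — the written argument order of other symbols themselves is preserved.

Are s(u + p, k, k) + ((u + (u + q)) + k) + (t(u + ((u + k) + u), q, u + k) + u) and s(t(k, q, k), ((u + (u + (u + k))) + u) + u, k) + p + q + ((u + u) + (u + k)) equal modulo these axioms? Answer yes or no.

Left:  s(u + p, k, k) + ((u + (u + q)) + k) + (t(u + ((u + k) + u), q, u + k) + u)
  Merge nested applications:  s(u + p, k, k) + u + u + q + k + t(u + ((u + k) + u), q, u + k) + u
  Simplify inside:  s(u + p, k, k)  →  s(p, k, k)
  Canonicalize subterm:  t(u + ((u + k) + u), q, u + k)  →  t(k, q, k)
  Units out:  drop u (×3)
  Order the arguments:  k + q + s(p, k, k) + t(k, q, k)
Right:  s(t(k, q, k), ((u + (u + (u + k))) + u) + u, k) + p + q + ((u + u) + (u + k))
  Flatten:  s(t(k, q, k), ((u + (u + (u + k))) + u) + u, k) + p + q + u + u + u + k
  Canonicalize subterm:  s(t(k, q, k), ((u + (u + (u + k))) + u) + u, k)  →  s(t(k, q, k), k, k)
  Units out:  drop u (×3)
  Order the arguments:  k + p + q + s(t(k, q, k), k, k)

Answer: no — k + q + s(p, k, k) + t(k, q, k) vs k + p + q + s(t(k, q, k), k, k)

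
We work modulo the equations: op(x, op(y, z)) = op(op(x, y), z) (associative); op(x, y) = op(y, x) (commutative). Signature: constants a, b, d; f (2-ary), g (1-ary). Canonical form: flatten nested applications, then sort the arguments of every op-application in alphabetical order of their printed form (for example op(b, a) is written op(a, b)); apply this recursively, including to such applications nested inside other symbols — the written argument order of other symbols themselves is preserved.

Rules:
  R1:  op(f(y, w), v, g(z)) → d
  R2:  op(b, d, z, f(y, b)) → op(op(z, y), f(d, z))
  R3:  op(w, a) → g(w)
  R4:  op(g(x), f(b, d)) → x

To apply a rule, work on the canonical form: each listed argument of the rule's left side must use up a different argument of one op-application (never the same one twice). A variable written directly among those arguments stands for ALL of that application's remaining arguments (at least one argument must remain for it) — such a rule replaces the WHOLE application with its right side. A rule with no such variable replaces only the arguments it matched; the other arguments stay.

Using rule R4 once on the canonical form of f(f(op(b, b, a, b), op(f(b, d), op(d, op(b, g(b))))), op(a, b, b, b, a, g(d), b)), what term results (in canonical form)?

Answer: f(f(op(a, b, b, b), op(b, b, d)), op(a, a, b, b, b, b, g(d)))

Derivation:
Canonical form:  f(f(op(a, b, b, b), op(b, d, f(b, d), g(b))), op(a, a, b, b, b, b, g(d)))
Apply R4:  consuming f(b, d), g(b);  x := b
New term:  f(f(op(a, b, b, b), op(b, b, d)), op(a, a, b, b, b, b, g(d)))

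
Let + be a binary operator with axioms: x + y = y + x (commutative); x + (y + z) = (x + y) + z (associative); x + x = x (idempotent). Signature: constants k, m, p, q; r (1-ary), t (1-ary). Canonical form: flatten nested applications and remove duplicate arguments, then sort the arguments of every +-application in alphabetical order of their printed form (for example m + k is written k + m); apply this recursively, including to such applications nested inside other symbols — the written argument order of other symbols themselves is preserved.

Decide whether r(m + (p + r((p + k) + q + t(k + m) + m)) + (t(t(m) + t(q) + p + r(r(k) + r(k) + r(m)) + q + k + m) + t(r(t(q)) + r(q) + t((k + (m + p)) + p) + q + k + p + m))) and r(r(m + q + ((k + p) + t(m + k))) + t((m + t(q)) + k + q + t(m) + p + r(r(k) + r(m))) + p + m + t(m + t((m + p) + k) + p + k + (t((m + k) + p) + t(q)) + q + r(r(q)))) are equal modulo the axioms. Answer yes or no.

Answer: no — r(m + p + r(k + m + p + q + t(k + m)) + t(k + m + p + q + r(q) + r(t(q)) + t(k + m + p)) + t(k + m + p + q + r(r(k) + r(m)) + t(m) + t(q))) vs r(m + p + r(k + m + p + q + t(k + m)) + t(k + m + p + q + r(r(k) + r(m)) + t(m) + t(q)) + t(k + m + p + q + r(r(q)) + t(k + m + p) + t(q)))

Derivation:
Left:  r(m + (p + r((p + k) + q + t(k + m) + m)) + (t(t(m) + t(q) + p + r(r(k) + r(k) + r(m)) + q + k + m) + t(r(t(q)) + r(q) + t((k + (m + p)) + p) + q + k + p + m)))
  Focus inside:  m + (p + r((p + k) + q + t(k + m) + m)) + (t(t(m) + t(q) + p + r(r(k) + r(k) + r(m)) + q + k + m) + t(r(t(q)) + r(q) + t((k + (m + p)) + p) + q + k + p + m))
  Flatten:  m + p + r((p + k) + q + t(k + m) + m) + t(t(m) + t(q) + p + r(r(k) + r(k) + r(m)) + q + k + m) + t(r(t(q)) + r(q) + t((k + (m + p)) + p) + q + k + p + m)
  Inside:  r((p + k) + q + t(k + m) + m)  →  r(k + m + p + q + t(k + m))
  Canonicalize subterm:  t(t(m) + t(q) + p + r(r(k) + r(k) + r(m)) + q + k + m)  →  t(k + m + p + q + r(r(k) + r(m)) + t(m) + t(q))
  Simplify inside:  t(r(t(q)) + r(q) + t((k + (m + p)) + p) + q + k + p + m)  →  t(k + m + p + q + r(q) + r(t(q)) + t(k + m + p))
  Order the arguments:  m + p + r(k + m + p + q + t(k + m)) + t(k + m + p + q + r(q) + r(t(q)) + t(k + m + p)) + t(k + m + p + q + r(r(k) + r(m)) + t(m) + t(q))
  Rebuild:  r(m + p + r(k + m + p + q + t(k + m)) + t(k + m + p + q + r(q) + r(t(q)) + t(k + m + p)) + t(k + m + p + q + r(r(k) + r(m)) + t(m) + t(q)))
Right:  r(r(m + q + ((k + p) + t(m + k))) + t((m + t(q)) + k + q + t(m) + p + r(r(k) + r(m))) + p + m + t(m + t((m + p) + k) + p + k + (t((m + k) + p) + t(q)) + q + r(r(q))))
  Focus inside:  r(m + q + ((k + p) + t(m + k))) + t((m + t(q)) + k + q + t(m) + p + r(r(k) + r(m))) + p + m + t(m + t((m + p) + k) + p + k + (t((m + k) + p) + t(q)) + q + r(r(q)))
  Simplify inside:  r(m + q + ((k + p) + t(m + k)))  →  r(k + m + p + q + t(k + m))
  Canonicalize subterm:  t((m + t(q)) + k + q + t(m) + p + r(r(k) + r(m)))  →  t(k + m + p + q + r(r(k) + r(m)) + t(m) + t(q))
  Inside:  t(m + t((m + p) + k) + p + k + (t((m + k) + p) + t(q)) + q + r(r(q)))  →  t(k + m + p + q + r(r(q)) + t(k + m + p) + t(q))
  Order the arguments:  m + p + r(k + m + p + q + t(k + m)) + t(k + m + p + q + r(r(k) + r(m)) + t(m) + t(q)) + t(k + m + p + q + r(r(q)) + t(k + m + p) + t(q))
  Rebuild:  r(m + p + r(k + m + p + q + t(k + m)) + t(k + m + p + q + r(r(k) + r(m)) + t(m) + t(q)) + t(k + m + p + q + r(r(q)) + t(k + m + p) + t(q)))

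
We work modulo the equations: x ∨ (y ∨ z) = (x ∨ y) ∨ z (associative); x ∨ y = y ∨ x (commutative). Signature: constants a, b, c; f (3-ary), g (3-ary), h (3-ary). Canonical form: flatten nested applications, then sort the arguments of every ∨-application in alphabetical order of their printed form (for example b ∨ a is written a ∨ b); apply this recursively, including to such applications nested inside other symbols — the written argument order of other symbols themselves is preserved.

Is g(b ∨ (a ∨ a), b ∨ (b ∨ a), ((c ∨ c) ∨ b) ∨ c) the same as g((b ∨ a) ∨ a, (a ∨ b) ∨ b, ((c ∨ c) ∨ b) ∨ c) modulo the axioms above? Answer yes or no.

Left:  g(b ∨ (a ∨ a), b ∨ (b ∨ a), ((c ∨ c) ∨ b) ∨ c)
  Work inside:  ((c ∨ c) ∨ b) ∨ c
  Merge nested applications:  c ∨ c ∨ b ∨ c
  Sort:  b ∨ c ∨ c ∨ c
  Put back:  g(a ∨ a ∨ b, a ∨ b ∨ b, b ∨ c ∨ c ∨ c)
Right:  g((b ∨ a) ∨ a, (a ∨ b) ∨ b, ((c ∨ c) ∨ b) ∨ c)
  Descend into:  ((c ∨ c) ∨ b) ∨ c
  Un-nest:  c ∨ c ∨ b ∨ c
  Sort arguments:  b ∨ c ∨ c ∨ c
  Rebuild:  g(a ∨ a ∨ b, a ∨ b ∨ b, b ∨ c ∨ c ∨ c)

Answer: yes — both canonical forms are g(a ∨ a ∨ b, a ∨ b ∨ b, b ∨ c ∨ c ∨ c)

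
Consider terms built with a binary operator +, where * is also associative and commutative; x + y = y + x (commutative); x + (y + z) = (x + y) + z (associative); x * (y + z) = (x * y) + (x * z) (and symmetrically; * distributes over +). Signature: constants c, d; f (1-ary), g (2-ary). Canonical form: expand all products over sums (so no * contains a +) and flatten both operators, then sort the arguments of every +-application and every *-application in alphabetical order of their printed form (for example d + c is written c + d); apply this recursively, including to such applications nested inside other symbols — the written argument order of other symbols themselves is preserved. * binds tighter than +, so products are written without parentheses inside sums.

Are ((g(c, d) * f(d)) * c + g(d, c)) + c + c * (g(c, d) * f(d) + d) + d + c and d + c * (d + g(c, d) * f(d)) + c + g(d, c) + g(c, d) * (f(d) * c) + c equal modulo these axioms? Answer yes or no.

Answer: yes — both canonical forms are c + c + c * d + c * f(d) * g(c, d) + c * f(d) * g(c, d) + d + g(d, c)

Derivation:
Left:  ((g(c, d) * f(d)) * c + g(d, c)) + c + c * (g(c, d) * f(d) + d) + d + c
  Expand products over sums:  c * f(d) * g(c, d) + g(d, c) + c + c * f(d) * g(c, d) + c * d + d + c
  Sort arguments:  c + c + c * d + c * f(d) * g(c, d) + c * f(d) * g(c, d) + d + g(d, c)
Right:  d + c * (d + g(c, d) * f(d)) + c + g(d, c) + g(c, d) * (f(d) * c) + c
  Expand:  d + c * d + c * f(d) * g(c, d) + c + g(d, c) + c * f(d) * g(c, d) + c
  Sort arguments:  c + c + c * d + c * f(d) * g(c, d) + c * f(d) * g(c, d) + d + g(d, c)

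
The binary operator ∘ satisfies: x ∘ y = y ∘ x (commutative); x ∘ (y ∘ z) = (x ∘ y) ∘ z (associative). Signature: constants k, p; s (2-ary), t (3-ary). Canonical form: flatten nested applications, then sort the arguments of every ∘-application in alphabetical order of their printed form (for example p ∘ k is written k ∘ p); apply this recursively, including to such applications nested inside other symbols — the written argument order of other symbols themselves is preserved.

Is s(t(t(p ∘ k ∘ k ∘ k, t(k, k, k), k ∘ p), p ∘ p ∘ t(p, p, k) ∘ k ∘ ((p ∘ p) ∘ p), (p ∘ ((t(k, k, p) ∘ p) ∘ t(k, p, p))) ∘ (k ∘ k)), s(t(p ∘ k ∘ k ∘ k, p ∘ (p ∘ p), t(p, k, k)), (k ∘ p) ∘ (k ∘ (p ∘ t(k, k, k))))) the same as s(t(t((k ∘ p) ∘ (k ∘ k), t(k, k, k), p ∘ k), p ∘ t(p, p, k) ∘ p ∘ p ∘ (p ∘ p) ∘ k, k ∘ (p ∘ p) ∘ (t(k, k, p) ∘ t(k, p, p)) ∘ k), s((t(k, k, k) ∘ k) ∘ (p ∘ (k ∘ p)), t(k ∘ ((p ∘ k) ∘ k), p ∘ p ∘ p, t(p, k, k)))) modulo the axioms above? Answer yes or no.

Left:  s(t(t(p ∘ k ∘ k ∘ k, t(k, k, k), k ∘ p), p ∘ p ∘ t(p, p, k) ∘ k ∘ ((p ∘ p) ∘ p), (p ∘ ((t(k, k, p) ∘ p) ∘ t(k, p, p))) ∘ (k ∘ k)), s(t(p ∘ k ∘ k ∘ k, p ∘ (p ∘ p), t(p, k, k)), (k ∘ p) ∘ (k ∘ (p ∘ t(k, k, k)))))
  Descend into:  (p ∘ ((t(k, k, p) ∘ p) ∘ t(k, p, p))) ∘ (k ∘ k)
  Merge nested applications:  p ∘ t(k, k, p) ∘ p ∘ t(k, p, p) ∘ k ∘ k
  Sort:  k ∘ k ∘ p ∘ p ∘ t(k, k, p) ∘ t(k, p, p)
  Reassemble:  s(t(t(k ∘ k ∘ k ∘ p, t(k, k, k), k ∘ p), k ∘ p ∘ p ∘ p ∘ p ∘ p ∘ t(p, p, k), k ∘ k ∘ p ∘ p ∘ t(k, k, p) ∘ t(k, p, p)), s(t(k ∘ k ∘ k ∘ p, p ∘ p ∘ p, t(p, k, k)), k ∘ k ∘ p ∘ p ∘ t(k, k, k)))
Right:  s(t(t((k ∘ p) ∘ (k ∘ k), t(k, k, k), p ∘ k), p ∘ t(p, p, k) ∘ p ∘ p ∘ (p ∘ p) ∘ k, k ∘ (p ∘ p) ∘ (t(k, k, p) ∘ t(k, p, p)) ∘ k), s((t(k, k, k) ∘ k) ∘ (p ∘ (k ∘ p)), t(k ∘ ((p ∘ k) ∘ k), p ∘ p ∘ p, t(p, k, k))))
  Work inside:  k ∘ (p ∘ p) ∘ (t(k, k, p) ∘ t(k, p, p)) ∘ k
  Un-nest:  k ∘ p ∘ p ∘ t(k, k, p) ∘ t(k, p, p) ∘ k
  Sort arguments:  k ∘ k ∘ p ∘ p ∘ t(k, k, p) ∘ t(k, p, p)
  Reassemble:  s(t(t(k ∘ k ∘ k ∘ p, t(k, k, k), k ∘ p), k ∘ p ∘ p ∘ p ∘ p ∘ p ∘ t(p, p, k), k ∘ k ∘ p ∘ p ∘ t(k, k, p) ∘ t(k, p, p)), s(k ∘ k ∘ p ∘ p ∘ t(k, k, k), t(k ∘ k ∘ k ∘ p, p ∘ p ∘ p, t(p, k, k))))

Answer: no — s(t(t(k ∘ k ∘ k ∘ p, t(k, k, k), k ∘ p), k ∘ p ∘ p ∘ p ∘ p ∘ p ∘ t(p, p, k), k ∘ k ∘ p ∘ p ∘ t(k, k, p) ∘ t(k, p, p)), s(t(k ∘ k ∘ k ∘ p, p ∘ p ∘ p, t(p, k, k)), k ∘ k ∘ p ∘ p ∘ t(k, k, k))) vs s(t(t(k ∘ k ∘ k ∘ p, t(k, k, k), k ∘ p), k ∘ p ∘ p ∘ p ∘ p ∘ p ∘ t(p, p, k), k ∘ k ∘ p ∘ p ∘ t(k, k, p) ∘ t(k, p, p)), s(k ∘ k ∘ p ∘ p ∘ t(k, k, k), t(k ∘ k ∘ k ∘ p, p ∘ p ∘ p, t(p, k, k))))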